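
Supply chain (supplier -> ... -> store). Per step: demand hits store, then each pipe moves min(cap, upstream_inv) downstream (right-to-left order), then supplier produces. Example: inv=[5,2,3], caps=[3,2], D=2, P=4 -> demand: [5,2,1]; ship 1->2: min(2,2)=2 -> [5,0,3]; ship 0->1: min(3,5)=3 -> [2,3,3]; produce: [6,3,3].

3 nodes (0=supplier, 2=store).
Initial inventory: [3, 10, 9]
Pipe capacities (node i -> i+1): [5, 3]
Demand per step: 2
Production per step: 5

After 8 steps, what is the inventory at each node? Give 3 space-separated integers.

Step 1: demand=2,sold=2 ship[1->2]=3 ship[0->1]=3 prod=5 -> inv=[5 10 10]
Step 2: demand=2,sold=2 ship[1->2]=3 ship[0->1]=5 prod=5 -> inv=[5 12 11]
Step 3: demand=2,sold=2 ship[1->2]=3 ship[0->1]=5 prod=5 -> inv=[5 14 12]
Step 4: demand=2,sold=2 ship[1->2]=3 ship[0->1]=5 prod=5 -> inv=[5 16 13]
Step 5: demand=2,sold=2 ship[1->2]=3 ship[0->1]=5 prod=5 -> inv=[5 18 14]
Step 6: demand=2,sold=2 ship[1->2]=3 ship[0->1]=5 prod=5 -> inv=[5 20 15]
Step 7: demand=2,sold=2 ship[1->2]=3 ship[0->1]=5 prod=5 -> inv=[5 22 16]
Step 8: demand=2,sold=2 ship[1->2]=3 ship[0->1]=5 prod=5 -> inv=[5 24 17]

5 24 17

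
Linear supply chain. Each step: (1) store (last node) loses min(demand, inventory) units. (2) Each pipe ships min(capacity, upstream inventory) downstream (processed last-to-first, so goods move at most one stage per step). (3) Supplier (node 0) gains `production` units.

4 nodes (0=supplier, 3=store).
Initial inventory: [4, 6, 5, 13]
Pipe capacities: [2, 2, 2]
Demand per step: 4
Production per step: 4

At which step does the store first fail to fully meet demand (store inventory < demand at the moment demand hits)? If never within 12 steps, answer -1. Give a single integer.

Step 1: demand=4,sold=4 ship[2->3]=2 ship[1->2]=2 ship[0->1]=2 prod=4 -> [6 6 5 11]
Step 2: demand=4,sold=4 ship[2->3]=2 ship[1->2]=2 ship[0->1]=2 prod=4 -> [8 6 5 9]
Step 3: demand=4,sold=4 ship[2->3]=2 ship[1->2]=2 ship[0->1]=2 prod=4 -> [10 6 5 7]
Step 4: demand=4,sold=4 ship[2->3]=2 ship[1->2]=2 ship[0->1]=2 prod=4 -> [12 6 5 5]
Step 5: demand=4,sold=4 ship[2->3]=2 ship[1->2]=2 ship[0->1]=2 prod=4 -> [14 6 5 3]
Step 6: demand=4,sold=3 ship[2->3]=2 ship[1->2]=2 ship[0->1]=2 prod=4 -> [16 6 5 2]
Step 7: demand=4,sold=2 ship[2->3]=2 ship[1->2]=2 ship[0->1]=2 prod=4 -> [18 6 5 2]
Step 8: demand=4,sold=2 ship[2->3]=2 ship[1->2]=2 ship[0->1]=2 prod=4 -> [20 6 5 2]
Step 9: demand=4,sold=2 ship[2->3]=2 ship[1->2]=2 ship[0->1]=2 prod=4 -> [22 6 5 2]
Step 10: demand=4,sold=2 ship[2->3]=2 ship[1->2]=2 ship[0->1]=2 prod=4 -> [24 6 5 2]
Step 11: demand=4,sold=2 ship[2->3]=2 ship[1->2]=2 ship[0->1]=2 prod=4 -> [26 6 5 2]
Step 12: demand=4,sold=2 ship[2->3]=2 ship[1->2]=2 ship[0->1]=2 prod=4 -> [28 6 5 2]
First stockout at step 6

6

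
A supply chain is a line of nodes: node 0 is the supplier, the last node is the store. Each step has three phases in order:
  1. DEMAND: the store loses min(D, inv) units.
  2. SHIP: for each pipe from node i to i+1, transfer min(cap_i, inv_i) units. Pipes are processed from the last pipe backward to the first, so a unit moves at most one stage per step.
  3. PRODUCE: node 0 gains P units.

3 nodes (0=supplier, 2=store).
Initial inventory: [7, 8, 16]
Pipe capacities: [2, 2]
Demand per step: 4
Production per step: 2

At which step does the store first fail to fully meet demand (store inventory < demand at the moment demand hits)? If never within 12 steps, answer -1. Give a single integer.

Step 1: demand=4,sold=4 ship[1->2]=2 ship[0->1]=2 prod=2 -> [7 8 14]
Step 2: demand=4,sold=4 ship[1->2]=2 ship[0->1]=2 prod=2 -> [7 8 12]
Step 3: demand=4,sold=4 ship[1->2]=2 ship[0->1]=2 prod=2 -> [7 8 10]
Step 4: demand=4,sold=4 ship[1->2]=2 ship[0->1]=2 prod=2 -> [7 8 8]
Step 5: demand=4,sold=4 ship[1->2]=2 ship[0->1]=2 prod=2 -> [7 8 6]
Step 6: demand=4,sold=4 ship[1->2]=2 ship[0->1]=2 prod=2 -> [7 8 4]
Step 7: demand=4,sold=4 ship[1->2]=2 ship[0->1]=2 prod=2 -> [7 8 2]
Step 8: demand=4,sold=2 ship[1->2]=2 ship[0->1]=2 prod=2 -> [7 8 2]
Step 9: demand=4,sold=2 ship[1->2]=2 ship[0->1]=2 prod=2 -> [7 8 2]
Step 10: demand=4,sold=2 ship[1->2]=2 ship[0->1]=2 prod=2 -> [7 8 2]
Step 11: demand=4,sold=2 ship[1->2]=2 ship[0->1]=2 prod=2 -> [7 8 2]
Step 12: demand=4,sold=2 ship[1->2]=2 ship[0->1]=2 prod=2 -> [7 8 2]
First stockout at step 8

8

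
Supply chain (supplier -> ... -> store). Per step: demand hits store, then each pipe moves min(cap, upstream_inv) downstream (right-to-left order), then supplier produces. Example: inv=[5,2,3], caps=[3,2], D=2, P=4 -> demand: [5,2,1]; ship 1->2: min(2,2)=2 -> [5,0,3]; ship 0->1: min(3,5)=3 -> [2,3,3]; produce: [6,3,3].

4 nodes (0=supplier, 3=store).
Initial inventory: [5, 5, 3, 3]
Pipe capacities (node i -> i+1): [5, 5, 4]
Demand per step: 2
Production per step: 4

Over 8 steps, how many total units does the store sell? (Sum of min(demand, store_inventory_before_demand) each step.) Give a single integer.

Answer: 16

Derivation:
Step 1: sold=2 (running total=2) -> [4 5 5 4]
Step 2: sold=2 (running total=4) -> [4 4 6 6]
Step 3: sold=2 (running total=6) -> [4 4 6 8]
Step 4: sold=2 (running total=8) -> [4 4 6 10]
Step 5: sold=2 (running total=10) -> [4 4 6 12]
Step 6: sold=2 (running total=12) -> [4 4 6 14]
Step 7: sold=2 (running total=14) -> [4 4 6 16]
Step 8: sold=2 (running total=16) -> [4 4 6 18]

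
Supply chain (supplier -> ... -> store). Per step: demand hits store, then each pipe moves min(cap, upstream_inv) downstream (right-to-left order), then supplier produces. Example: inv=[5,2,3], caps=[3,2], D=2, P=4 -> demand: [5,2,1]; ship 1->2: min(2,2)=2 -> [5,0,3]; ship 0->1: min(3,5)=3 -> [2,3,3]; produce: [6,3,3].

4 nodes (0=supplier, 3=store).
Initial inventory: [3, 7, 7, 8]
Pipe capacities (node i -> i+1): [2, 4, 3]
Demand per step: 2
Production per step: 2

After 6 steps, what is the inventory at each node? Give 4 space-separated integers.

Step 1: demand=2,sold=2 ship[2->3]=3 ship[1->2]=4 ship[0->1]=2 prod=2 -> inv=[3 5 8 9]
Step 2: demand=2,sold=2 ship[2->3]=3 ship[1->2]=4 ship[0->1]=2 prod=2 -> inv=[3 3 9 10]
Step 3: demand=2,sold=2 ship[2->3]=3 ship[1->2]=3 ship[0->1]=2 prod=2 -> inv=[3 2 9 11]
Step 4: demand=2,sold=2 ship[2->3]=3 ship[1->2]=2 ship[0->1]=2 prod=2 -> inv=[3 2 8 12]
Step 5: demand=2,sold=2 ship[2->3]=3 ship[1->2]=2 ship[0->1]=2 prod=2 -> inv=[3 2 7 13]
Step 6: demand=2,sold=2 ship[2->3]=3 ship[1->2]=2 ship[0->1]=2 prod=2 -> inv=[3 2 6 14]

3 2 6 14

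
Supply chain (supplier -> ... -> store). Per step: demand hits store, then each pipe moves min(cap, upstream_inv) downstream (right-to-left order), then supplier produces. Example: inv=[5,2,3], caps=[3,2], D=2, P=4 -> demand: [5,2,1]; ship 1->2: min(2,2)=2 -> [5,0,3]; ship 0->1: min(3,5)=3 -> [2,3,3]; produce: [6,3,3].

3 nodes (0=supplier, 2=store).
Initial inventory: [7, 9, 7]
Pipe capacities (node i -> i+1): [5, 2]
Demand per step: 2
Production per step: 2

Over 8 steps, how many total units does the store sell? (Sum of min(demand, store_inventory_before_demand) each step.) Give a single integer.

Answer: 16

Derivation:
Step 1: sold=2 (running total=2) -> [4 12 7]
Step 2: sold=2 (running total=4) -> [2 14 7]
Step 3: sold=2 (running total=6) -> [2 14 7]
Step 4: sold=2 (running total=8) -> [2 14 7]
Step 5: sold=2 (running total=10) -> [2 14 7]
Step 6: sold=2 (running total=12) -> [2 14 7]
Step 7: sold=2 (running total=14) -> [2 14 7]
Step 8: sold=2 (running total=16) -> [2 14 7]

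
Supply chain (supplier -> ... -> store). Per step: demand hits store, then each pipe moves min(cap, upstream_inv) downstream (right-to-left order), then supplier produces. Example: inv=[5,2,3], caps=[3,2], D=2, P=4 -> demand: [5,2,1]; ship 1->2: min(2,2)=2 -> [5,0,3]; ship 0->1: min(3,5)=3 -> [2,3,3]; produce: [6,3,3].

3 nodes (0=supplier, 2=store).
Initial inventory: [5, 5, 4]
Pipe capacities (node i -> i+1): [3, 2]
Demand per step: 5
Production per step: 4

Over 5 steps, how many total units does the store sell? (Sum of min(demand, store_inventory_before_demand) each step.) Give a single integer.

Step 1: sold=4 (running total=4) -> [6 6 2]
Step 2: sold=2 (running total=6) -> [7 7 2]
Step 3: sold=2 (running total=8) -> [8 8 2]
Step 4: sold=2 (running total=10) -> [9 9 2]
Step 5: sold=2 (running total=12) -> [10 10 2]

Answer: 12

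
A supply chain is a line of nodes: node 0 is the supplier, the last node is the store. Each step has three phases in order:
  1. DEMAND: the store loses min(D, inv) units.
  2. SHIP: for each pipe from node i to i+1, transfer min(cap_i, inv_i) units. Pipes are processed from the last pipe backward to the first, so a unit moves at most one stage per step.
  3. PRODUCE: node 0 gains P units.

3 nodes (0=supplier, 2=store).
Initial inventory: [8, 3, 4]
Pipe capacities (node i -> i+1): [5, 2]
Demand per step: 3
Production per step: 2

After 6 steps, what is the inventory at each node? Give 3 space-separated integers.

Step 1: demand=3,sold=3 ship[1->2]=2 ship[0->1]=5 prod=2 -> inv=[5 6 3]
Step 2: demand=3,sold=3 ship[1->2]=2 ship[0->1]=5 prod=2 -> inv=[2 9 2]
Step 3: demand=3,sold=2 ship[1->2]=2 ship[0->1]=2 prod=2 -> inv=[2 9 2]
Step 4: demand=3,sold=2 ship[1->2]=2 ship[0->1]=2 prod=2 -> inv=[2 9 2]
Step 5: demand=3,sold=2 ship[1->2]=2 ship[0->1]=2 prod=2 -> inv=[2 9 2]
Step 6: demand=3,sold=2 ship[1->2]=2 ship[0->1]=2 prod=2 -> inv=[2 9 2]

2 9 2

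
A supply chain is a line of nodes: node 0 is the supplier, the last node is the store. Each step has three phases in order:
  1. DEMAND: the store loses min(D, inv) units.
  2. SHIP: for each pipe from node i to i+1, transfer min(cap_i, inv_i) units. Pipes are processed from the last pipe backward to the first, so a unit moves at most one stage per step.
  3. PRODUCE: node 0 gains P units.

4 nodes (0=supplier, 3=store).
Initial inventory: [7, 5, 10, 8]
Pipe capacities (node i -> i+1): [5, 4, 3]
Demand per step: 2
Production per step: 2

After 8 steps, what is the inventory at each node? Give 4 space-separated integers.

Step 1: demand=2,sold=2 ship[2->3]=3 ship[1->2]=4 ship[0->1]=5 prod=2 -> inv=[4 6 11 9]
Step 2: demand=2,sold=2 ship[2->3]=3 ship[1->2]=4 ship[0->1]=4 prod=2 -> inv=[2 6 12 10]
Step 3: demand=2,sold=2 ship[2->3]=3 ship[1->2]=4 ship[0->1]=2 prod=2 -> inv=[2 4 13 11]
Step 4: demand=2,sold=2 ship[2->3]=3 ship[1->2]=4 ship[0->1]=2 prod=2 -> inv=[2 2 14 12]
Step 5: demand=2,sold=2 ship[2->3]=3 ship[1->2]=2 ship[0->1]=2 prod=2 -> inv=[2 2 13 13]
Step 6: demand=2,sold=2 ship[2->3]=3 ship[1->2]=2 ship[0->1]=2 prod=2 -> inv=[2 2 12 14]
Step 7: demand=2,sold=2 ship[2->3]=3 ship[1->2]=2 ship[0->1]=2 prod=2 -> inv=[2 2 11 15]
Step 8: demand=2,sold=2 ship[2->3]=3 ship[1->2]=2 ship[0->1]=2 prod=2 -> inv=[2 2 10 16]

2 2 10 16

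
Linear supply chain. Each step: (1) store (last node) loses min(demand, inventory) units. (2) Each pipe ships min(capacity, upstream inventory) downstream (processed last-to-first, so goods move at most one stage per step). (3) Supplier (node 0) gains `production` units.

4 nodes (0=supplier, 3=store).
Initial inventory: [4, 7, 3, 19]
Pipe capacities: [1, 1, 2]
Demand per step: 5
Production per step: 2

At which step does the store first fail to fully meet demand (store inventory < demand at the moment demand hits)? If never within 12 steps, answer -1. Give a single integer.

Step 1: demand=5,sold=5 ship[2->3]=2 ship[1->2]=1 ship[0->1]=1 prod=2 -> [5 7 2 16]
Step 2: demand=5,sold=5 ship[2->3]=2 ship[1->2]=1 ship[0->1]=1 prod=2 -> [6 7 1 13]
Step 3: demand=5,sold=5 ship[2->3]=1 ship[1->2]=1 ship[0->1]=1 prod=2 -> [7 7 1 9]
Step 4: demand=5,sold=5 ship[2->3]=1 ship[1->2]=1 ship[0->1]=1 prod=2 -> [8 7 1 5]
Step 5: demand=5,sold=5 ship[2->3]=1 ship[1->2]=1 ship[0->1]=1 prod=2 -> [9 7 1 1]
Step 6: demand=5,sold=1 ship[2->3]=1 ship[1->2]=1 ship[0->1]=1 prod=2 -> [10 7 1 1]
Step 7: demand=5,sold=1 ship[2->3]=1 ship[1->2]=1 ship[0->1]=1 prod=2 -> [11 7 1 1]
Step 8: demand=5,sold=1 ship[2->3]=1 ship[1->2]=1 ship[0->1]=1 prod=2 -> [12 7 1 1]
Step 9: demand=5,sold=1 ship[2->3]=1 ship[1->2]=1 ship[0->1]=1 prod=2 -> [13 7 1 1]
Step 10: demand=5,sold=1 ship[2->3]=1 ship[1->2]=1 ship[0->1]=1 prod=2 -> [14 7 1 1]
Step 11: demand=5,sold=1 ship[2->3]=1 ship[1->2]=1 ship[0->1]=1 prod=2 -> [15 7 1 1]
Step 12: demand=5,sold=1 ship[2->3]=1 ship[1->2]=1 ship[0->1]=1 prod=2 -> [16 7 1 1]
First stockout at step 6

6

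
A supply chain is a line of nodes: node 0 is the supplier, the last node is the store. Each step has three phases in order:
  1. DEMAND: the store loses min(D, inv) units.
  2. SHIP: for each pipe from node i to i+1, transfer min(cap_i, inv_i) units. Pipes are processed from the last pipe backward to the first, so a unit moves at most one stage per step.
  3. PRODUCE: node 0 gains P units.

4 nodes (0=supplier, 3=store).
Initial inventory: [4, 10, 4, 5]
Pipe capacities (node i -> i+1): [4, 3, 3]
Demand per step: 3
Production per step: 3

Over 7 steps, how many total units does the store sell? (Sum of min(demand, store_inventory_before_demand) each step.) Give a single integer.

Answer: 21

Derivation:
Step 1: sold=3 (running total=3) -> [3 11 4 5]
Step 2: sold=3 (running total=6) -> [3 11 4 5]
Step 3: sold=3 (running total=9) -> [3 11 4 5]
Step 4: sold=3 (running total=12) -> [3 11 4 5]
Step 5: sold=3 (running total=15) -> [3 11 4 5]
Step 6: sold=3 (running total=18) -> [3 11 4 5]
Step 7: sold=3 (running total=21) -> [3 11 4 5]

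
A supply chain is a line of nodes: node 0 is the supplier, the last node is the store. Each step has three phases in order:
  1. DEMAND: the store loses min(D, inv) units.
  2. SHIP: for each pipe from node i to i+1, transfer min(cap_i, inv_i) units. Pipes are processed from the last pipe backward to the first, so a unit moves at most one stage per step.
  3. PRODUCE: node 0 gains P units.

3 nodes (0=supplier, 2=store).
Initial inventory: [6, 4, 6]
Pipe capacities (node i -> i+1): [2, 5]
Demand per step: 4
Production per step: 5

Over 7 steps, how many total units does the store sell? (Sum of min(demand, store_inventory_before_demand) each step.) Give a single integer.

Step 1: sold=4 (running total=4) -> [9 2 6]
Step 2: sold=4 (running total=8) -> [12 2 4]
Step 3: sold=4 (running total=12) -> [15 2 2]
Step 4: sold=2 (running total=14) -> [18 2 2]
Step 5: sold=2 (running total=16) -> [21 2 2]
Step 6: sold=2 (running total=18) -> [24 2 2]
Step 7: sold=2 (running total=20) -> [27 2 2]

Answer: 20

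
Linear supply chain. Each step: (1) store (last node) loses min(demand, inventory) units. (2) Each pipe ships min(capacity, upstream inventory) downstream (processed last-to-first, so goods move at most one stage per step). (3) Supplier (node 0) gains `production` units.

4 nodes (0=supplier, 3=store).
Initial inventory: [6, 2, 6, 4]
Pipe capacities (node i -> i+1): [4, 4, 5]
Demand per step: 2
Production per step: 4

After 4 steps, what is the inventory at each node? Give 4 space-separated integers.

Step 1: demand=2,sold=2 ship[2->3]=5 ship[1->2]=2 ship[0->1]=4 prod=4 -> inv=[6 4 3 7]
Step 2: demand=2,sold=2 ship[2->3]=3 ship[1->2]=4 ship[0->1]=4 prod=4 -> inv=[6 4 4 8]
Step 3: demand=2,sold=2 ship[2->3]=4 ship[1->2]=4 ship[0->1]=4 prod=4 -> inv=[6 4 4 10]
Step 4: demand=2,sold=2 ship[2->3]=4 ship[1->2]=4 ship[0->1]=4 prod=4 -> inv=[6 4 4 12]

6 4 4 12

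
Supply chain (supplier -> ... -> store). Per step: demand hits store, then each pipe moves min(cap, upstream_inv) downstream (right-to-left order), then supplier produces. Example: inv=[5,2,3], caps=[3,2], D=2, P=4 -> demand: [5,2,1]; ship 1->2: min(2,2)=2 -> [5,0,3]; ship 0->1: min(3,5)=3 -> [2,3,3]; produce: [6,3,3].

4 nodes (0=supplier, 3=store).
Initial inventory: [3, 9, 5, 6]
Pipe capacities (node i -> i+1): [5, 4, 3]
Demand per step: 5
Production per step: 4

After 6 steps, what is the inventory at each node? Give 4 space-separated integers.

Step 1: demand=5,sold=5 ship[2->3]=3 ship[1->2]=4 ship[0->1]=3 prod=4 -> inv=[4 8 6 4]
Step 2: demand=5,sold=4 ship[2->3]=3 ship[1->2]=4 ship[0->1]=4 prod=4 -> inv=[4 8 7 3]
Step 3: demand=5,sold=3 ship[2->3]=3 ship[1->2]=4 ship[0->1]=4 prod=4 -> inv=[4 8 8 3]
Step 4: demand=5,sold=3 ship[2->3]=3 ship[1->2]=4 ship[0->1]=4 prod=4 -> inv=[4 8 9 3]
Step 5: demand=5,sold=3 ship[2->3]=3 ship[1->2]=4 ship[0->1]=4 prod=4 -> inv=[4 8 10 3]
Step 6: demand=5,sold=3 ship[2->3]=3 ship[1->2]=4 ship[0->1]=4 prod=4 -> inv=[4 8 11 3]

4 8 11 3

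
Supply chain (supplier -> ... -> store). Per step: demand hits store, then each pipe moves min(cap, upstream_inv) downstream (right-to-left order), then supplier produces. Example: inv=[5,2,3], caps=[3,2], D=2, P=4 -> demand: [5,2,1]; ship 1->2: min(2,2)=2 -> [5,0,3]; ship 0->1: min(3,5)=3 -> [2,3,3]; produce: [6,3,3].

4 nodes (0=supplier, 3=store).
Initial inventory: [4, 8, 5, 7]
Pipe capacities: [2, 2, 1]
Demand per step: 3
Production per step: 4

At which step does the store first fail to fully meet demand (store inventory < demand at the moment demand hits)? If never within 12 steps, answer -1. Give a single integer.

Step 1: demand=3,sold=3 ship[2->3]=1 ship[1->2]=2 ship[0->1]=2 prod=4 -> [6 8 6 5]
Step 2: demand=3,sold=3 ship[2->3]=1 ship[1->2]=2 ship[0->1]=2 prod=4 -> [8 8 7 3]
Step 3: demand=3,sold=3 ship[2->3]=1 ship[1->2]=2 ship[0->1]=2 prod=4 -> [10 8 8 1]
Step 4: demand=3,sold=1 ship[2->3]=1 ship[1->2]=2 ship[0->1]=2 prod=4 -> [12 8 9 1]
Step 5: demand=3,sold=1 ship[2->3]=1 ship[1->2]=2 ship[0->1]=2 prod=4 -> [14 8 10 1]
Step 6: demand=3,sold=1 ship[2->3]=1 ship[1->2]=2 ship[0->1]=2 prod=4 -> [16 8 11 1]
Step 7: demand=3,sold=1 ship[2->3]=1 ship[1->2]=2 ship[0->1]=2 prod=4 -> [18 8 12 1]
Step 8: demand=3,sold=1 ship[2->3]=1 ship[1->2]=2 ship[0->1]=2 prod=4 -> [20 8 13 1]
Step 9: demand=3,sold=1 ship[2->3]=1 ship[1->2]=2 ship[0->1]=2 prod=4 -> [22 8 14 1]
Step 10: demand=3,sold=1 ship[2->3]=1 ship[1->2]=2 ship[0->1]=2 prod=4 -> [24 8 15 1]
Step 11: demand=3,sold=1 ship[2->3]=1 ship[1->2]=2 ship[0->1]=2 prod=4 -> [26 8 16 1]
Step 12: demand=3,sold=1 ship[2->3]=1 ship[1->2]=2 ship[0->1]=2 prod=4 -> [28 8 17 1]
First stockout at step 4

4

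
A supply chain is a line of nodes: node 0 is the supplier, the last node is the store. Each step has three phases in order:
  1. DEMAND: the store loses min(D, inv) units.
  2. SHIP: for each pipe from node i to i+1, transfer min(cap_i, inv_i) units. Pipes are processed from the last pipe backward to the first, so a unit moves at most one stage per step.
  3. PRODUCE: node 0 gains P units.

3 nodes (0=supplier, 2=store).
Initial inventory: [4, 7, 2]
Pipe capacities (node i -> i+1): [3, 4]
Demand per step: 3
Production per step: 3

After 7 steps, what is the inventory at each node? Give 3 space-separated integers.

Step 1: demand=3,sold=2 ship[1->2]=4 ship[0->1]=3 prod=3 -> inv=[4 6 4]
Step 2: demand=3,sold=3 ship[1->2]=4 ship[0->1]=3 prod=3 -> inv=[4 5 5]
Step 3: demand=3,sold=3 ship[1->2]=4 ship[0->1]=3 prod=3 -> inv=[4 4 6]
Step 4: demand=3,sold=3 ship[1->2]=4 ship[0->1]=3 prod=3 -> inv=[4 3 7]
Step 5: demand=3,sold=3 ship[1->2]=3 ship[0->1]=3 prod=3 -> inv=[4 3 7]
Step 6: demand=3,sold=3 ship[1->2]=3 ship[0->1]=3 prod=3 -> inv=[4 3 7]
Step 7: demand=3,sold=3 ship[1->2]=3 ship[0->1]=3 prod=3 -> inv=[4 3 7]

4 3 7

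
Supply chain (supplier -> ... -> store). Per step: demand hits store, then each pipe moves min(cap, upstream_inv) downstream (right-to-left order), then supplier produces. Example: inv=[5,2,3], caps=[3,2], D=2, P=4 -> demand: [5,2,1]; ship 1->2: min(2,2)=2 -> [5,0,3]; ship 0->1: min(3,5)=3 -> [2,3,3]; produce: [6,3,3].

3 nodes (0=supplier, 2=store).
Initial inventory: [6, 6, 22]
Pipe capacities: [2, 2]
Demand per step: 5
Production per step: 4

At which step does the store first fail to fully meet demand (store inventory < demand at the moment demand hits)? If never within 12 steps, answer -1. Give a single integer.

Step 1: demand=5,sold=5 ship[1->2]=2 ship[0->1]=2 prod=4 -> [8 6 19]
Step 2: demand=5,sold=5 ship[1->2]=2 ship[0->1]=2 prod=4 -> [10 6 16]
Step 3: demand=5,sold=5 ship[1->2]=2 ship[0->1]=2 prod=4 -> [12 6 13]
Step 4: demand=5,sold=5 ship[1->2]=2 ship[0->1]=2 prod=4 -> [14 6 10]
Step 5: demand=5,sold=5 ship[1->2]=2 ship[0->1]=2 prod=4 -> [16 6 7]
Step 6: demand=5,sold=5 ship[1->2]=2 ship[0->1]=2 prod=4 -> [18 6 4]
Step 7: demand=5,sold=4 ship[1->2]=2 ship[0->1]=2 prod=4 -> [20 6 2]
Step 8: demand=5,sold=2 ship[1->2]=2 ship[0->1]=2 prod=4 -> [22 6 2]
Step 9: demand=5,sold=2 ship[1->2]=2 ship[0->1]=2 prod=4 -> [24 6 2]
Step 10: demand=5,sold=2 ship[1->2]=2 ship[0->1]=2 prod=4 -> [26 6 2]
Step 11: demand=5,sold=2 ship[1->2]=2 ship[0->1]=2 prod=4 -> [28 6 2]
Step 12: demand=5,sold=2 ship[1->2]=2 ship[0->1]=2 prod=4 -> [30 6 2]
First stockout at step 7

7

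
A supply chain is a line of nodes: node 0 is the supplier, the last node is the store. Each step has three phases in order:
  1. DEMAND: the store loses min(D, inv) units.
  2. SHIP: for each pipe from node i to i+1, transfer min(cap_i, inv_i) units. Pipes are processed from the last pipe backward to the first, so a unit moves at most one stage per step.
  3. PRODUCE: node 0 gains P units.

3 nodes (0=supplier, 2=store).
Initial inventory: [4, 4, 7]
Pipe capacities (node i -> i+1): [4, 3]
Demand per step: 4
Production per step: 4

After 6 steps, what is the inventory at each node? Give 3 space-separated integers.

Step 1: demand=4,sold=4 ship[1->2]=3 ship[0->1]=4 prod=4 -> inv=[4 5 6]
Step 2: demand=4,sold=4 ship[1->2]=3 ship[0->1]=4 prod=4 -> inv=[4 6 5]
Step 3: demand=4,sold=4 ship[1->2]=3 ship[0->1]=4 prod=4 -> inv=[4 7 4]
Step 4: demand=4,sold=4 ship[1->2]=3 ship[0->1]=4 prod=4 -> inv=[4 8 3]
Step 5: demand=4,sold=3 ship[1->2]=3 ship[0->1]=4 prod=4 -> inv=[4 9 3]
Step 6: demand=4,sold=3 ship[1->2]=3 ship[0->1]=4 prod=4 -> inv=[4 10 3]

4 10 3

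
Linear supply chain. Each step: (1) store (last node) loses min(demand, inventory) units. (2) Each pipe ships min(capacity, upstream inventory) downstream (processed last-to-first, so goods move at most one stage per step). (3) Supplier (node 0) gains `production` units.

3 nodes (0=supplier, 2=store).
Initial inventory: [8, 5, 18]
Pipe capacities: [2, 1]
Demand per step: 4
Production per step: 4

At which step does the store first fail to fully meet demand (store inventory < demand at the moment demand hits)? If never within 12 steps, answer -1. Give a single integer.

Step 1: demand=4,sold=4 ship[1->2]=1 ship[0->1]=2 prod=4 -> [10 6 15]
Step 2: demand=4,sold=4 ship[1->2]=1 ship[0->1]=2 prod=4 -> [12 7 12]
Step 3: demand=4,sold=4 ship[1->2]=1 ship[0->1]=2 prod=4 -> [14 8 9]
Step 4: demand=4,sold=4 ship[1->2]=1 ship[0->1]=2 prod=4 -> [16 9 6]
Step 5: demand=4,sold=4 ship[1->2]=1 ship[0->1]=2 prod=4 -> [18 10 3]
Step 6: demand=4,sold=3 ship[1->2]=1 ship[0->1]=2 prod=4 -> [20 11 1]
Step 7: demand=4,sold=1 ship[1->2]=1 ship[0->1]=2 prod=4 -> [22 12 1]
Step 8: demand=4,sold=1 ship[1->2]=1 ship[0->1]=2 prod=4 -> [24 13 1]
Step 9: demand=4,sold=1 ship[1->2]=1 ship[0->1]=2 prod=4 -> [26 14 1]
Step 10: demand=4,sold=1 ship[1->2]=1 ship[0->1]=2 prod=4 -> [28 15 1]
Step 11: demand=4,sold=1 ship[1->2]=1 ship[0->1]=2 prod=4 -> [30 16 1]
Step 12: demand=4,sold=1 ship[1->2]=1 ship[0->1]=2 prod=4 -> [32 17 1]
First stockout at step 6

6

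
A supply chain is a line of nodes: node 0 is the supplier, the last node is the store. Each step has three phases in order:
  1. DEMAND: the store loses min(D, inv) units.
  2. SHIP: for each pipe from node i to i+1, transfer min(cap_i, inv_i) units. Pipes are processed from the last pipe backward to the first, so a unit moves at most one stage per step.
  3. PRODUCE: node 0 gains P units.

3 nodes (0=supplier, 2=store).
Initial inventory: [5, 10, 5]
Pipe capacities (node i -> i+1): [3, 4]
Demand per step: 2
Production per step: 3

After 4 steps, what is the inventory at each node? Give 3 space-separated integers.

Step 1: demand=2,sold=2 ship[1->2]=4 ship[0->1]=3 prod=3 -> inv=[5 9 7]
Step 2: demand=2,sold=2 ship[1->2]=4 ship[0->1]=3 prod=3 -> inv=[5 8 9]
Step 3: demand=2,sold=2 ship[1->2]=4 ship[0->1]=3 prod=3 -> inv=[5 7 11]
Step 4: demand=2,sold=2 ship[1->2]=4 ship[0->1]=3 prod=3 -> inv=[5 6 13]

5 6 13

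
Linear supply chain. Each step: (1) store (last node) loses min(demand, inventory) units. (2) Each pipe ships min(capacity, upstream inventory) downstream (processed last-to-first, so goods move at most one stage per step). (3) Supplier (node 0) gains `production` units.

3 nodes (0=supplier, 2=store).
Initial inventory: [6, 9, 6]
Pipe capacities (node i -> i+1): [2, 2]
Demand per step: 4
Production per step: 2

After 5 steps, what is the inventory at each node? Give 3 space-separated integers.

Step 1: demand=4,sold=4 ship[1->2]=2 ship[0->1]=2 prod=2 -> inv=[6 9 4]
Step 2: demand=4,sold=4 ship[1->2]=2 ship[0->1]=2 prod=2 -> inv=[6 9 2]
Step 3: demand=4,sold=2 ship[1->2]=2 ship[0->1]=2 prod=2 -> inv=[6 9 2]
Step 4: demand=4,sold=2 ship[1->2]=2 ship[0->1]=2 prod=2 -> inv=[6 9 2]
Step 5: demand=4,sold=2 ship[1->2]=2 ship[0->1]=2 prod=2 -> inv=[6 9 2]

6 9 2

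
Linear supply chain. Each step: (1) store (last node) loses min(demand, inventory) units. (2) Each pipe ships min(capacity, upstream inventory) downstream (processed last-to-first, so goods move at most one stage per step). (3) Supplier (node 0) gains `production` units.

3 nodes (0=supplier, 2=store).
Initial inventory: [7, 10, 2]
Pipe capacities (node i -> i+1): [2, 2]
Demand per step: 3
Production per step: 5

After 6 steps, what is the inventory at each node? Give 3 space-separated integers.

Step 1: demand=3,sold=2 ship[1->2]=2 ship[0->1]=2 prod=5 -> inv=[10 10 2]
Step 2: demand=3,sold=2 ship[1->2]=2 ship[0->1]=2 prod=5 -> inv=[13 10 2]
Step 3: demand=3,sold=2 ship[1->2]=2 ship[0->1]=2 prod=5 -> inv=[16 10 2]
Step 4: demand=3,sold=2 ship[1->2]=2 ship[0->1]=2 prod=5 -> inv=[19 10 2]
Step 5: demand=3,sold=2 ship[1->2]=2 ship[0->1]=2 prod=5 -> inv=[22 10 2]
Step 6: demand=3,sold=2 ship[1->2]=2 ship[0->1]=2 prod=5 -> inv=[25 10 2]

25 10 2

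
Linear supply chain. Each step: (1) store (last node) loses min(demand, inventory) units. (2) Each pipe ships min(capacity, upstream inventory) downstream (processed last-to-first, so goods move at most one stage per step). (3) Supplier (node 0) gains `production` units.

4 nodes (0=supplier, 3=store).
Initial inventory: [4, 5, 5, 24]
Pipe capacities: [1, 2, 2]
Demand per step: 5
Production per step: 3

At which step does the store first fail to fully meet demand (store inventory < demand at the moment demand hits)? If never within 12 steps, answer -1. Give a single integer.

Step 1: demand=5,sold=5 ship[2->3]=2 ship[1->2]=2 ship[0->1]=1 prod=3 -> [6 4 5 21]
Step 2: demand=5,sold=5 ship[2->3]=2 ship[1->2]=2 ship[0->1]=1 prod=3 -> [8 3 5 18]
Step 3: demand=5,sold=5 ship[2->3]=2 ship[1->2]=2 ship[0->1]=1 prod=3 -> [10 2 5 15]
Step 4: demand=5,sold=5 ship[2->3]=2 ship[1->2]=2 ship[0->1]=1 prod=3 -> [12 1 5 12]
Step 5: demand=5,sold=5 ship[2->3]=2 ship[1->2]=1 ship[0->1]=1 prod=3 -> [14 1 4 9]
Step 6: demand=5,sold=5 ship[2->3]=2 ship[1->2]=1 ship[0->1]=1 prod=3 -> [16 1 3 6]
Step 7: demand=5,sold=5 ship[2->3]=2 ship[1->2]=1 ship[0->1]=1 prod=3 -> [18 1 2 3]
Step 8: demand=5,sold=3 ship[2->3]=2 ship[1->2]=1 ship[0->1]=1 prod=3 -> [20 1 1 2]
Step 9: demand=5,sold=2 ship[2->3]=1 ship[1->2]=1 ship[0->1]=1 prod=3 -> [22 1 1 1]
Step 10: demand=5,sold=1 ship[2->3]=1 ship[1->2]=1 ship[0->1]=1 prod=3 -> [24 1 1 1]
Step 11: demand=5,sold=1 ship[2->3]=1 ship[1->2]=1 ship[0->1]=1 prod=3 -> [26 1 1 1]
Step 12: demand=5,sold=1 ship[2->3]=1 ship[1->2]=1 ship[0->1]=1 prod=3 -> [28 1 1 1]
First stockout at step 8

8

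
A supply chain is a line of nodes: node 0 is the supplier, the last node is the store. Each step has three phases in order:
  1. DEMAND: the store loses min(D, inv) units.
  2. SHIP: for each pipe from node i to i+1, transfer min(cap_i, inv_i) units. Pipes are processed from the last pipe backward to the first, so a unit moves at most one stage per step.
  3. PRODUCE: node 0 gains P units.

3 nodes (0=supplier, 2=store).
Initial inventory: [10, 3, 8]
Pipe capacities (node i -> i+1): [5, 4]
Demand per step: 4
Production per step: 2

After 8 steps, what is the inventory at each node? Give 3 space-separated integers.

Step 1: demand=4,sold=4 ship[1->2]=3 ship[0->1]=5 prod=2 -> inv=[7 5 7]
Step 2: demand=4,sold=4 ship[1->2]=4 ship[0->1]=5 prod=2 -> inv=[4 6 7]
Step 3: demand=4,sold=4 ship[1->2]=4 ship[0->1]=4 prod=2 -> inv=[2 6 7]
Step 4: demand=4,sold=4 ship[1->2]=4 ship[0->1]=2 prod=2 -> inv=[2 4 7]
Step 5: demand=4,sold=4 ship[1->2]=4 ship[0->1]=2 prod=2 -> inv=[2 2 7]
Step 6: demand=4,sold=4 ship[1->2]=2 ship[0->1]=2 prod=2 -> inv=[2 2 5]
Step 7: demand=4,sold=4 ship[1->2]=2 ship[0->1]=2 prod=2 -> inv=[2 2 3]
Step 8: demand=4,sold=3 ship[1->2]=2 ship[0->1]=2 prod=2 -> inv=[2 2 2]

2 2 2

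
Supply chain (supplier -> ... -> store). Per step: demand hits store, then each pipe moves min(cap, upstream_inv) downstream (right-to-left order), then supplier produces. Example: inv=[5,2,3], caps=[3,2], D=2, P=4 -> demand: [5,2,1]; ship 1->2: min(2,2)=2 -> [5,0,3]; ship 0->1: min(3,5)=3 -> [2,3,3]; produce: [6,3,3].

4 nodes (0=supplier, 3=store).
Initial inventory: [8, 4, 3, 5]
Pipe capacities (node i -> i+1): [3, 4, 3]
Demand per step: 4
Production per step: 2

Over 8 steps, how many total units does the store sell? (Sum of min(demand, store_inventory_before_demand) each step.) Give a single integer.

Answer: 26

Derivation:
Step 1: sold=4 (running total=4) -> [7 3 4 4]
Step 2: sold=4 (running total=8) -> [6 3 4 3]
Step 3: sold=3 (running total=11) -> [5 3 4 3]
Step 4: sold=3 (running total=14) -> [4 3 4 3]
Step 5: sold=3 (running total=17) -> [3 3 4 3]
Step 6: sold=3 (running total=20) -> [2 3 4 3]
Step 7: sold=3 (running total=23) -> [2 2 4 3]
Step 8: sold=3 (running total=26) -> [2 2 3 3]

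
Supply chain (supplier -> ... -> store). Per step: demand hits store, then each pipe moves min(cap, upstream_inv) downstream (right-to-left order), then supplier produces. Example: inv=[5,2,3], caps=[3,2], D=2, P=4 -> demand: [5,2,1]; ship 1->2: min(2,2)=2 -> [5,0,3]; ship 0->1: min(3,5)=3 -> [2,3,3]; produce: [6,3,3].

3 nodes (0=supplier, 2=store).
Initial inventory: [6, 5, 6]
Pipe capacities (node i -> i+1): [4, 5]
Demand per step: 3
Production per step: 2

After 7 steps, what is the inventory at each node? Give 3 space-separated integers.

Step 1: demand=3,sold=3 ship[1->2]=5 ship[0->1]=4 prod=2 -> inv=[4 4 8]
Step 2: demand=3,sold=3 ship[1->2]=4 ship[0->1]=4 prod=2 -> inv=[2 4 9]
Step 3: demand=3,sold=3 ship[1->2]=4 ship[0->1]=2 prod=2 -> inv=[2 2 10]
Step 4: demand=3,sold=3 ship[1->2]=2 ship[0->1]=2 prod=2 -> inv=[2 2 9]
Step 5: demand=3,sold=3 ship[1->2]=2 ship[0->1]=2 prod=2 -> inv=[2 2 8]
Step 6: demand=3,sold=3 ship[1->2]=2 ship[0->1]=2 prod=2 -> inv=[2 2 7]
Step 7: demand=3,sold=3 ship[1->2]=2 ship[0->1]=2 prod=2 -> inv=[2 2 6]

2 2 6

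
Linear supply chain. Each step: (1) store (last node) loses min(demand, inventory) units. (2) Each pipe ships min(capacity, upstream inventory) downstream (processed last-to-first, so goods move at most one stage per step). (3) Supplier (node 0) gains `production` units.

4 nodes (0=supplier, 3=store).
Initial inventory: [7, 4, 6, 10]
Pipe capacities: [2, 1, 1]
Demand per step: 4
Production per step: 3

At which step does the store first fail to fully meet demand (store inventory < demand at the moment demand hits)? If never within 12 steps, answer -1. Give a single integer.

Step 1: demand=4,sold=4 ship[2->3]=1 ship[1->2]=1 ship[0->1]=2 prod=3 -> [8 5 6 7]
Step 2: demand=4,sold=4 ship[2->3]=1 ship[1->2]=1 ship[0->1]=2 prod=3 -> [9 6 6 4]
Step 3: demand=4,sold=4 ship[2->3]=1 ship[1->2]=1 ship[0->1]=2 prod=3 -> [10 7 6 1]
Step 4: demand=4,sold=1 ship[2->3]=1 ship[1->2]=1 ship[0->1]=2 prod=3 -> [11 8 6 1]
Step 5: demand=4,sold=1 ship[2->3]=1 ship[1->2]=1 ship[0->1]=2 prod=3 -> [12 9 6 1]
Step 6: demand=4,sold=1 ship[2->3]=1 ship[1->2]=1 ship[0->1]=2 prod=3 -> [13 10 6 1]
Step 7: demand=4,sold=1 ship[2->3]=1 ship[1->2]=1 ship[0->1]=2 prod=3 -> [14 11 6 1]
Step 8: demand=4,sold=1 ship[2->3]=1 ship[1->2]=1 ship[0->1]=2 prod=3 -> [15 12 6 1]
Step 9: demand=4,sold=1 ship[2->3]=1 ship[1->2]=1 ship[0->1]=2 prod=3 -> [16 13 6 1]
Step 10: demand=4,sold=1 ship[2->3]=1 ship[1->2]=1 ship[0->1]=2 prod=3 -> [17 14 6 1]
Step 11: demand=4,sold=1 ship[2->3]=1 ship[1->2]=1 ship[0->1]=2 prod=3 -> [18 15 6 1]
Step 12: demand=4,sold=1 ship[2->3]=1 ship[1->2]=1 ship[0->1]=2 prod=3 -> [19 16 6 1]
First stockout at step 4

4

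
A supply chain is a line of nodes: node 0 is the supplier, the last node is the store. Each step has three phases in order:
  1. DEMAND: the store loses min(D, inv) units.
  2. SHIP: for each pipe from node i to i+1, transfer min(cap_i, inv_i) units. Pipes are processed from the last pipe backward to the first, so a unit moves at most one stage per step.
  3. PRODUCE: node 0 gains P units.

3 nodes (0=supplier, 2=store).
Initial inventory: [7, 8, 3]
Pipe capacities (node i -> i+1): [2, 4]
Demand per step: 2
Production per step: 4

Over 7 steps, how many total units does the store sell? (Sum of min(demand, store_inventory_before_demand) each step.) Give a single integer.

Step 1: sold=2 (running total=2) -> [9 6 5]
Step 2: sold=2 (running total=4) -> [11 4 7]
Step 3: sold=2 (running total=6) -> [13 2 9]
Step 4: sold=2 (running total=8) -> [15 2 9]
Step 5: sold=2 (running total=10) -> [17 2 9]
Step 6: sold=2 (running total=12) -> [19 2 9]
Step 7: sold=2 (running total=14) -> [21 2 9]

Answer: 14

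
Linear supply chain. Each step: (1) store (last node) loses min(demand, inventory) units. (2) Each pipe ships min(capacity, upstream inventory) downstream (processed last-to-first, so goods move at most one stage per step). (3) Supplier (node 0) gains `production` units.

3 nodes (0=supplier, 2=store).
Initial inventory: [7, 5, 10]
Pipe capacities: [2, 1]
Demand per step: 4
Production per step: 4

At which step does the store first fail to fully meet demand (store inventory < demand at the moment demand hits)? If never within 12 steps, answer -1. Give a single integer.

Step 1: demand=4,sold=4 ship[1->2]=1 ship[0->1]=2 prod=4 -> [9 6 7]
Step 2: demand=4,sold=4 ship[1->2]=1 ship[0->1]=2 prod=4 -> [11 7 4]
Step 3: demand=4,sold=4 ship[1->2]=1 ship[0->1]=2 prod=4 -> [13 8 1]
Step 4: demand=4,sold=1 ship[1->2]=1 ship[0->1]=2 prod=4 -> [15 9 1]
Step 5: demand=4,sold=1 ship[1->2]=1 ship[0->1]=2 prod=4 -> [17 10 1]
Step 6: demand=4,sold=1 ship[1->2]=1 ship[0->1]=2 prod=4 -> [19 11 1]
Step 7: demand=4,sold=1 ship[1->2]=1 ship[0->1]=2 prod=4 -> [21 12 1]
Step 8: demand=4,sold=1 ship[1->2]=1 ship[0->1]=2 prod=4 -> [23 13 1]
Step 9: demand=4,sold=1 ship[1->2]=1 ship[0->1]=2 prod=4 -> [25 14 1]
Step 10: demand=4,sold=1 ship[1->2]=1 ship[0->1]=2 prod=4 -> [27 15 1]
Step 11: demand=4,sold=1 ship[1->2]=1 ship[0->1]=2 prod=4 -> [29 16 1]
Step 12: demand=4,sold=1 ship[1->2]=1 ship[0->1]=2 prod=4 -> [31 17 1]
First stockout at step 4

4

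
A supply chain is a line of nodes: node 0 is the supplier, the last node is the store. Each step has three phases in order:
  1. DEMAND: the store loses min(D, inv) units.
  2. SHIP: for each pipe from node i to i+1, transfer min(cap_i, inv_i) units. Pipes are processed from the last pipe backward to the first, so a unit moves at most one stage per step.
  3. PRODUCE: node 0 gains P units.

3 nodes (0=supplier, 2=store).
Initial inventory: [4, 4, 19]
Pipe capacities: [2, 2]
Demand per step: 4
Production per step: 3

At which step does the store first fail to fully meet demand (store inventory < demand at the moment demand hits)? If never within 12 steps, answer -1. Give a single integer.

Step 1: demand=4,sold=4 ship[1->2]=2 ship[0->1]=2 prod=3 -> [5 4 17]
Step 2: demand=4,sold=4 ship[1->2]=2 ship[0->1]=2 prod=3 -> [6 4 15]
Step 3: demand=4,sold=4 ship[1->2]=2 ship[0->1]=2 prod=3 -> [7 4 13]
Step 4: demand=4,sold=4 ship[1->2]=2 ship[0->1]=2 prod=3 -> [8 4 11]
Step 5: demand=4,sold=4 ship[1->2]=2 ship[0->1]=2 prod=3 -> [9 4 9]
Step 6: demand=4,sold=4 ship[1->2]=2 ship[0->1]=2 prod=3 -> [10 4 7]
Step 7: demand=4,sold=4 ship[1->2]=2 ship[0->1]=2 prod=3 -> [11 4 5]
Step 8: demand=4,sold=4 ship[1->2]=2 ship[0->1]=2 prod=3 -> [12 4 3]
Step 9: demand=4,sold=3 ship[1->2]=2 ship[0->1]=2 prod=3 -> [13 4 2]
Step 10: demand=4,sold=2 ship[1->2]=2 ship[0->1]=2 prod=3 -> [14 4 2]
Step 11: demand=4,sold=2 ship[1->2]=2 ship[0->1]=2 prod=3 -> [15 4 2]
Step 12: demand=4,sold=2 ship[1->2]=2 ship[0->1]=2 prod=3 -> [16 4 2]
First stockout at step 9

9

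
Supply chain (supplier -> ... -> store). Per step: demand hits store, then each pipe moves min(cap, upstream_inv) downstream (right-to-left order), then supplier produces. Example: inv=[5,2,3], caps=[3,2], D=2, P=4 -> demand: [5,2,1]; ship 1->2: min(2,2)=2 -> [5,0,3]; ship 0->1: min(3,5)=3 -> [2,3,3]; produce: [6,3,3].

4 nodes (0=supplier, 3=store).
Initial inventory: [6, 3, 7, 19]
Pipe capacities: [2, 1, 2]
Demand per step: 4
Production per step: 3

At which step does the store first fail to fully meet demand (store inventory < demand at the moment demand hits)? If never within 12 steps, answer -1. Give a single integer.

Step 1: demand=4,sold=4 ship[2->3]=2 ship[1->2]=1 ship[0->1]=2 prod=3 -> [7 4 6 17]
Step 2: demand=4,sold=4 ship[2->3]=2 ship[1->2]=1 ship[0->1]=2 prod=3 -> [8 5 5 15]
Step 3: demand=4,sold=4 ship[2->3]=2 ship[1->2]=1 ship[0->1]=2 prod=3 -> [9 6 4 13]
Step 4: demand=4,sold=4 ship[2->3]=2 ship[1->2]=1 ship[0->1]=2 prod=3 -> [10 7 3 11]
Step 5: demand=4,sold=4 ship[2->3]=2 ship[1->2]=1 ship[0->1]=2 prod=3 -> [11 8 2 9]
Step 6: demand=4,sold=4 ship[2->3]=2 ship[1->2]=1 ship[0->1]=2 prod=3 -> [12 9 1 7]
Step 7: demand=4,sold=4 ship[2->3]=1 ship[1->2]=1 ship[0->1]=2 prod=3 -> [13 10 1 4]
Step 8: demand=4,sold=4 ship[2->3]=1 ship[1->2]=1 ship[0->1]=2 prod=3 -> [14 11 1 1]
Step 9: demand=4,sold=1 ship[2->3]=1 ship[1->2]=1 ship[0->1]=2 prod=3 -> [15 12 1 1]
Step 10: demand=4,sold=1 ship[2->3]=1 ship[1->2]=1 ship[0->1]=2 prod=3 -> [16 13 1 1]
Step 11: demand=4,sold=1 ship[2->3]=1 ship[1->2]=1 ship[0->1]=2 prod=3 -> [17 14 1 1]
Step 12: demand=4,sold=1 ship[2->3]=1 ship[1->2]=1 ship[0->1]=2 prod=3 -> [18 15 1 1]
First stockout at step 9

9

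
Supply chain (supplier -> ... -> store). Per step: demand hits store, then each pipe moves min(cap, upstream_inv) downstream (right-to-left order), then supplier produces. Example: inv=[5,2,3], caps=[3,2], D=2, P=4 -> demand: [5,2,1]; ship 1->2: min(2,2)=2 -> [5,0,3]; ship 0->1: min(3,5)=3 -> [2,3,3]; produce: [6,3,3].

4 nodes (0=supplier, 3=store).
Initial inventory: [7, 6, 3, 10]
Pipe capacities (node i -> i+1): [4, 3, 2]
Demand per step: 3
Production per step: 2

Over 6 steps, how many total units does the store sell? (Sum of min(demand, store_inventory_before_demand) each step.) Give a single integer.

Step 1: sold=3 (running total=3) -> [5 7 4 9]
Step 2: sold=3 (running total=6) -> [3 8 5 8]
Step 3: sold=3 (running total=9) -> [2 8 6 7]
Step 4: sold=3 (running total=12) -> [2 7 7 6]
Step 5: sold=3 (running total=15) -> [2 6 8 5]
Step 6: sold=3 (running total=18) -> [2 5 9 4]

Answer: 18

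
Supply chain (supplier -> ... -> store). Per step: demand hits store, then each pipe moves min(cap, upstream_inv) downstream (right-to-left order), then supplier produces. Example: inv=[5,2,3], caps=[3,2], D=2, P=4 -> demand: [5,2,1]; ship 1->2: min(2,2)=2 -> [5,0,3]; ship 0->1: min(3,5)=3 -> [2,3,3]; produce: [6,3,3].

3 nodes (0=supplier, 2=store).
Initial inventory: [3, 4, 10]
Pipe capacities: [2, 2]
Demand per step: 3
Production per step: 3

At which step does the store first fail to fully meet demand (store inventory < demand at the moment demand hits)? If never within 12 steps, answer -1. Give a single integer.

Step 1: demand=3,sold=3 ship[1->2]=2 ship[0->1]=2 prod=3 -> [4 4 9]
Step 2: demand=3,sold=3 ship[1->2]=2 ship[0->1]=2 prod=3 -> [5 4 8]
Step 3: demand=3,sold=3 ship[1->2]=2 ship[0->1]=2 prod=3 -> [6 4 7]
Step 4: demand=3,sold=3 ship[1->2]=2 ship[0->1]=2 prod=3 -> [7 4 6]
Step 5: demand=3,sold=3 ship[1->2]=2 ship[0->1]=2 prod=3 -> [8 4 5]
Step 6: demand=3,sold=3 ship[1->2]=2 ship[0->1]=2 prod=3 -> [9 4 4]
Step 7: demand=3,sold=3 ship[1->2]=2 ship[0->1]=2 prod=3 -> [10 4 3]
Step 8: demand=3,sold=3 ship[1->2]=2 ship[0->1]=2 prod=3 -> [11 4 2]
Step 9: demand=3,sold=2 ship[1->2]=2 ship[0->1]=2 prod=3 -> [12 4 2]
Step 10: demand=3,sold=2 ship[1->2]=2 ship[0->1]=2 prod=3 -> [13 4 2]
Step 11: demand=3,sold=2 ship[1->2]=2 ship[0->1]=2 prod=3 -> [14 4 2]
Step 12: demand=3,sold=2 ship[1->2]=2 ship[0->1]=2 prod=3 -> [15 4 2]
First stockout at step 9

9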